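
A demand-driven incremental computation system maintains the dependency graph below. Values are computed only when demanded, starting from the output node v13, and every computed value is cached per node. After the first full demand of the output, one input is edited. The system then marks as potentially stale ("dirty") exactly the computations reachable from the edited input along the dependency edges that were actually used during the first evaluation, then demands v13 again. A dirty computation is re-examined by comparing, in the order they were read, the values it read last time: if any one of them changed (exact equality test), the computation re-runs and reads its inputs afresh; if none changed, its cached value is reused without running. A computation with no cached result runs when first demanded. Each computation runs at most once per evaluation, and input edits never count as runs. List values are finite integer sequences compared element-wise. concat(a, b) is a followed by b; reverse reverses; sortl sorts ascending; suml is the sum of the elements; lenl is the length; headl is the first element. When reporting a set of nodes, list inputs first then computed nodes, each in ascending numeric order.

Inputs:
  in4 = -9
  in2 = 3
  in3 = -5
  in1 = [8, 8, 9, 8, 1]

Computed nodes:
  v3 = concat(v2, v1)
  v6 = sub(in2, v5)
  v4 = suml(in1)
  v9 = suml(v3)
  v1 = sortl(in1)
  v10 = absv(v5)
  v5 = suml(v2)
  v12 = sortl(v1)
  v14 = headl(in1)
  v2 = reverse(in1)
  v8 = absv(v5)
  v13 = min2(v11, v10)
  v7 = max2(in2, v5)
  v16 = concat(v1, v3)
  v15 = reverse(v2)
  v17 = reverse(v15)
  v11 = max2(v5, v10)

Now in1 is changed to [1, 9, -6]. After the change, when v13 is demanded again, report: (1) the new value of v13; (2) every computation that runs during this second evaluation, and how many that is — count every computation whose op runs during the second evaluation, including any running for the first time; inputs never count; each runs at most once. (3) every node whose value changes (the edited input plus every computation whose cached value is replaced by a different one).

New value of v13: 4.
Computations that run: v2, v5, v10, v11, v13 — 5 in total.
Values that change: in1, v2, v5, v10, v11, v13.

First evaluation (everything demanded from the output):
  v2 = reverse([8, 8, 9, 8, 1]) = [1, 8, 9, 8, 8]
  v5 = suml([1, 8, 9, 8, 8]) = 34
  v10 = absv(34) = 34
  v11 = max2(34, 34) = 34
  v13 = min2(34, 34) = 34

Propagation after the edit:
  v2: runs — in1 [8, 8, 9, 8, 1]->[1, 9, -6]; result [-6, 9, 1].
  v5: runs — v2 [1, 8, 9, 8, 8]->[-6, 9, 1]; result 4.
  v10: runs — v5 34->4; result 4.
  v11: runs — v5 34->4; v10 34->4; result 4.
  v13: runs — v11 34->4; v10 34->4; result 4.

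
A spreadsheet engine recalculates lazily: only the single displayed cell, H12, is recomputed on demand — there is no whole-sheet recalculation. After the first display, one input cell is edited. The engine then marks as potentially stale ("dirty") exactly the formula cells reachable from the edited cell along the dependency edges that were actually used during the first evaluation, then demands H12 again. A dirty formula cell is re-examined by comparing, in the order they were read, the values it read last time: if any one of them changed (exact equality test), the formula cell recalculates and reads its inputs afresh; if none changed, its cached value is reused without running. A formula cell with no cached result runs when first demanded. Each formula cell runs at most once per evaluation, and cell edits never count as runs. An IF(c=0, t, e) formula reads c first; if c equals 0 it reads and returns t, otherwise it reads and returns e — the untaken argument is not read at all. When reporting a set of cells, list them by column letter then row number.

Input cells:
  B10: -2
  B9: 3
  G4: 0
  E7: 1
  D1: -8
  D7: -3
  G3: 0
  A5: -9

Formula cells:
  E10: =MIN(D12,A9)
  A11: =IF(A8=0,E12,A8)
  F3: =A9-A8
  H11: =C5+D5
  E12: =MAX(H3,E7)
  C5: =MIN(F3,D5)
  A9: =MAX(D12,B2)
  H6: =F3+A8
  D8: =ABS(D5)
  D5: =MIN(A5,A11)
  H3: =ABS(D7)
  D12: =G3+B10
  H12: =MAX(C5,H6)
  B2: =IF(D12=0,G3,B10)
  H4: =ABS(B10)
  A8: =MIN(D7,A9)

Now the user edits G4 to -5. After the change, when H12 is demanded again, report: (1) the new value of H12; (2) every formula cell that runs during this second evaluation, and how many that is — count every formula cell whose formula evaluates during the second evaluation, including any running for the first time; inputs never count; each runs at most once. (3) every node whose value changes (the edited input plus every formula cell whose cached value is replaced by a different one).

New value of H12: -2.
Formula cells that run: none — 0 in total.
Values that change: G4.
Key observation: G4 is never demanded by the output, so the edit triggers no recomputation at all.

First evaluation (everything demanded from the output):
  D12 = 0 + -2 = -2
  B2 = IF(D12=0: D12=-2 -> else branch B10) = -2
  A9 = MAX(-2, -2) = -2
  A8 = MIN(-3, -2) = -3
  A11 = IF(A8=0: A8=-3 -> else branch A8) = -3
  D5 = MIN(-9, -3) = -9
  F3 = -2 - -3 = 1
  C5 = MIN(1, -9) = -9
  H6 = 1 + -3 = -2
  H12 = MAX(-9, -2) = -2

Propagation after the edit:
  G4 feeds no computation that the output demands — nothing is marked dirty and nothing runs.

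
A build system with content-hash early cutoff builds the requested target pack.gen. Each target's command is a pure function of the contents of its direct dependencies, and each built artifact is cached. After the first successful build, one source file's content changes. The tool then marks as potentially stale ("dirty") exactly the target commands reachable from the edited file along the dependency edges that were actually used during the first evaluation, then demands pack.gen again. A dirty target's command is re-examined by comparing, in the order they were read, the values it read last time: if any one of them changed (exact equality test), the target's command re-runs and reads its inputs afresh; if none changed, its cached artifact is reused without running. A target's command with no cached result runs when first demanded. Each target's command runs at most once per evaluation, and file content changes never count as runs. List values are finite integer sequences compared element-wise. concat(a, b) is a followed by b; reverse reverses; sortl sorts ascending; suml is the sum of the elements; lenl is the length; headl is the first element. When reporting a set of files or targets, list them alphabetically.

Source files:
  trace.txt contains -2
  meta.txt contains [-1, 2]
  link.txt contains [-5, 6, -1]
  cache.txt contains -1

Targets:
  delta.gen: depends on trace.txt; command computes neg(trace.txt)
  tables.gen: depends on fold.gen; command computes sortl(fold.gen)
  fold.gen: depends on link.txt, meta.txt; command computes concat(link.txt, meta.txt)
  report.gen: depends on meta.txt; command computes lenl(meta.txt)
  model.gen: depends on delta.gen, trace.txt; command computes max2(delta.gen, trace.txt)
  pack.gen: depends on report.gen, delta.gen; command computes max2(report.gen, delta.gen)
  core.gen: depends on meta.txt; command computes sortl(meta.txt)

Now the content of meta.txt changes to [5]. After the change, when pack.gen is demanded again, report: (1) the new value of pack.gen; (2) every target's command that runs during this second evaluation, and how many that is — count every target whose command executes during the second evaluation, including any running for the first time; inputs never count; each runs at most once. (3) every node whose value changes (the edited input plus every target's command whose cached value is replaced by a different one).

New value of pack.gen: 2.
Target commands that run: pack.gen, report.gen — 2 in total.
Values that change: meta.txt, report.gen.

First evaluation (everything demanded from the output):
  delta.gen = neg(-2) = 2
  report.gen = lenl([-1, 2]) = 2
  pack.gen = max2(2, 2) = 2

Propagation after the edit:
  report.gen: runs — meta.txt [-1, 2]->[5]; result 1.
  pack.gen: runs — report.gen 2->1; result 2 (same value as before).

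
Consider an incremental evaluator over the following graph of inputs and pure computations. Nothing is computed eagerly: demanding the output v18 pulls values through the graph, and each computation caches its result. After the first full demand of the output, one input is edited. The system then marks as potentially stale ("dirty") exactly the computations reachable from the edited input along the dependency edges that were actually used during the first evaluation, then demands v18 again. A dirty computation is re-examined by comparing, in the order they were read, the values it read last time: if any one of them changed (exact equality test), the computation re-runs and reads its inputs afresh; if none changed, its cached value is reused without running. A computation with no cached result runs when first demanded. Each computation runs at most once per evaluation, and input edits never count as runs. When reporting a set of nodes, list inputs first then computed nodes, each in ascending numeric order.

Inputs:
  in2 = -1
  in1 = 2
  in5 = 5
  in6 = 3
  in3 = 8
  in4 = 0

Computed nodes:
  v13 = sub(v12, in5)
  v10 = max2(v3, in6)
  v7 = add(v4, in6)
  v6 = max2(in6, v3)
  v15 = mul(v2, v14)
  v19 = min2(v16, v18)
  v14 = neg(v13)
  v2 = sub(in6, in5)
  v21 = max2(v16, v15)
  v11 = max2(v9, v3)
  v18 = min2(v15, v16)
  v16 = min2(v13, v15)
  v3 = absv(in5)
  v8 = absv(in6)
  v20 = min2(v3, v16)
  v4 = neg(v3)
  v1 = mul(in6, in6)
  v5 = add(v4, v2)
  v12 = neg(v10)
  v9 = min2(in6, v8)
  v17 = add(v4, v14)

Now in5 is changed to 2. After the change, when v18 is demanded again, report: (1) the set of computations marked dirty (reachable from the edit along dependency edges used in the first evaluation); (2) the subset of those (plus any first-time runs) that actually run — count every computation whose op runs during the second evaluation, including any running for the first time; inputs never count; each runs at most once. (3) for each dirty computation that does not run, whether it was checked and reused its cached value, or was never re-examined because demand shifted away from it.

Dirty set: v2, v3, v10, v12, v13, v14, v15, v16, v18.
Run set: v2, v3, v10, v12, v13, v14, v15, v16, v18 (9 run).
All dirty computations ended up running.

Initial pass — values computed on the first demand:
  v2 = sub(3, 5) = -2
  v3 = absv(5) = 5
  v10 = max2(5, 3) = 5
  v12 = neg(5) = -5
  v13 = sub(-5, 5) = -10
  v14 = neg(-10) = 10
  v15 = mul(-2, 10) = -20
  v16 = min2(-10, -20) = -20
  v18 = min2(-20, -20) = -20

Second demand — change propagation:
  v2: re-runs because in5 5->2; new result 1.
  v3: re-runs because in5 5->2; new result 2.
  v10: re-runs because v3 5->2; new result 3.
  v12: re-runs because v10 5->3; new result -3.
  v13: re-runs because v12 -5->-3; in5 5->2; new result -5.
  v14: re-runs because v13 -10->-5; new result 5.
  v15: re-runs because v2 -2->1; v14 10->5; new result 5.
  v16: re-runs because v13 -10->-5; v15 -20->5; new result -5.
  v18: re-runs because v15 -20->5; v16 -20->-5; new result -5.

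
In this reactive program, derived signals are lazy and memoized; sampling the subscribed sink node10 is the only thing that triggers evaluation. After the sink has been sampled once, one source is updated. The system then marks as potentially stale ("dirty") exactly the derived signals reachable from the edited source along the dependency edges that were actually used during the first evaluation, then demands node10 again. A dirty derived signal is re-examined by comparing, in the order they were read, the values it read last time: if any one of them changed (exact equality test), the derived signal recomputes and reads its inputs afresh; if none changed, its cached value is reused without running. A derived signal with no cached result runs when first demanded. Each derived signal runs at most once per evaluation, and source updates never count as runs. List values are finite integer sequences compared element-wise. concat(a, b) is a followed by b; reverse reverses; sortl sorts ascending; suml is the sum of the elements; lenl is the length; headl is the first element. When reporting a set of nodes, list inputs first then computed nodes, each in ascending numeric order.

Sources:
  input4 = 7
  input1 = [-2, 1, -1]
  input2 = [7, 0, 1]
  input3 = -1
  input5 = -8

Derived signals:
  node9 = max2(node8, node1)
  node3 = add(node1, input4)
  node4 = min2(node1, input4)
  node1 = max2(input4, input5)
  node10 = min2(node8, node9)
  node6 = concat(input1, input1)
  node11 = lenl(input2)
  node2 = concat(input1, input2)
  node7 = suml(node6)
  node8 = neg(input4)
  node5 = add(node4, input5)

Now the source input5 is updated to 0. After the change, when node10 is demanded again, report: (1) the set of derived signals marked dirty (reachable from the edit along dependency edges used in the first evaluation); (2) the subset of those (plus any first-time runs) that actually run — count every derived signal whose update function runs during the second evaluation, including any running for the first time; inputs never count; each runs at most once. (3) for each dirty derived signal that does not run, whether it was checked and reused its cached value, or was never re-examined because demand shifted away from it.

First demand of the output computes:
  node1 = max2(7, -8) = 7
  node8 = neg(7) = -7
  node9 = max2(-7, 7) = 7
  node10 = min2(-7, 7) = -7

After the edit, cleaning proceeds:
  node1: a read changed (input5 -8->0) — executes, giving 7 — identical to its old value.
  node9: dirty, but its reads are unchanged (node8 unchanged, node1 unchanged); cached 7 stands.
  node10: dirty, but its reads are unchanged (node8 unchanged, node9 unchanged); cached -7 stands.

Note the absorption at node1: it re-runs yet its value is the same, leaving the output's value untouched.

The edit dirties: node1, node9, node10.
1 derived signals run: node1.
Cache hits after checking: node9, node10.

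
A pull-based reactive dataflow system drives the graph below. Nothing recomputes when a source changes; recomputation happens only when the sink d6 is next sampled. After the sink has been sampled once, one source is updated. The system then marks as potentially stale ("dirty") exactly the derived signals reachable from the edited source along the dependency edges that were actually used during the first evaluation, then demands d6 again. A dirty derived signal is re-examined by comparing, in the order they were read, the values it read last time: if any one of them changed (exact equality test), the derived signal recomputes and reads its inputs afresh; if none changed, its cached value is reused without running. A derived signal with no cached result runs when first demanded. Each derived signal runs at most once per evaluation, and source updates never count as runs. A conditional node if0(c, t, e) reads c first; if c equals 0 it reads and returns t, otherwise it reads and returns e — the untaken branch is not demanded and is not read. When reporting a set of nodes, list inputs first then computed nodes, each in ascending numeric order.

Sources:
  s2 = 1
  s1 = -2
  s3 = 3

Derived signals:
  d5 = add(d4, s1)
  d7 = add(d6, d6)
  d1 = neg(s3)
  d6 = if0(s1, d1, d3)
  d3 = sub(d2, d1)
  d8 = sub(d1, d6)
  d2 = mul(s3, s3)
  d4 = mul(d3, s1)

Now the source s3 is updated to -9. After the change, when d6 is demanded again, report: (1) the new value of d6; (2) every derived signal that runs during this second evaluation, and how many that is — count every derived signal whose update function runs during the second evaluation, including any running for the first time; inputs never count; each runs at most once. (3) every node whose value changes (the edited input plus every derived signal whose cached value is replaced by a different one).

New value of d6: 72.
Derived signals that run: d1, d2, d3, d6 — 4 in total.
Values that change: s3, d1, d2, d3, d6.

First evaluation (everything demanded from the output):
  d1 = neg(3) = -3
  d2 = mul(3, 3) = 9
  d3 = sub(9, -3) = 12
  d6 = if0(s1=-2 -> else branch d3) = 12

Propagation after the edit:
  d1: runs — s3 3->-9; result 9.
  d2: runs — s3 3->-9; s3 3->-9; result 81.
  d3: runs — d2 9->81; d1 -3->9; result 72.
  d6: runs — d3 12->72; result 72.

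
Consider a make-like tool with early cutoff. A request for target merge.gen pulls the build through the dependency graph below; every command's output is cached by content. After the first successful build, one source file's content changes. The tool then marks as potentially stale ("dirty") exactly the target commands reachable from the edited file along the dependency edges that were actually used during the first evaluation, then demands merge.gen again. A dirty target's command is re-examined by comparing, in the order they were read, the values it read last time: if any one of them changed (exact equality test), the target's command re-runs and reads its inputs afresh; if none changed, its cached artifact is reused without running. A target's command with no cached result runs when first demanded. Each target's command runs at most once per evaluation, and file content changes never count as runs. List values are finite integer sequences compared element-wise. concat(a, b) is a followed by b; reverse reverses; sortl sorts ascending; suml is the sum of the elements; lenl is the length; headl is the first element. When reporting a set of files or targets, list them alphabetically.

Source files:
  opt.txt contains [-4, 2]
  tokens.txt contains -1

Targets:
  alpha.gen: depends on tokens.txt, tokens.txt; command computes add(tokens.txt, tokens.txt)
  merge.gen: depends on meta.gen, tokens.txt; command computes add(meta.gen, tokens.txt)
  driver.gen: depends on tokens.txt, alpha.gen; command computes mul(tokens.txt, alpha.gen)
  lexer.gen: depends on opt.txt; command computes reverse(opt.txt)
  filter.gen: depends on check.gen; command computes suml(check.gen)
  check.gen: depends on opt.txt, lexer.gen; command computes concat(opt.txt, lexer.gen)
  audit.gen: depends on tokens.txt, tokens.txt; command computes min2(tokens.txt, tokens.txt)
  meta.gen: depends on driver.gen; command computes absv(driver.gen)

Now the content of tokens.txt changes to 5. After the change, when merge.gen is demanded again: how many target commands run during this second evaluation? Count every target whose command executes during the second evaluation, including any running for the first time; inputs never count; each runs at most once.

4 target commands run: alpha.gen, driver.gen, merge.gen, meta.gen.

First demand of the output computes:
  alpha.gen = add(-1, -1) = -2
  driver.gen = mul(-1, -2) = 2
  meta.gen = absv(2) = 2
  merge.gen = add(2, -1) = 1

After the edit, cleaning proceeds:
  alpha.gen: a read changed (tokens.txt -1->5; tokens.txt -1->5) — executes, giving 10.
  driver.gen: a read changed (tokens.txt -1->5; alpha.gen -2->10) — executes, giving 50.
  meta.gen: a read changed (driver.gen 2->50) — executes, giving 50.
  merge.gen: a read changed (meta.gen 2->50; tokens.txt -1->5) — executes, giving 55.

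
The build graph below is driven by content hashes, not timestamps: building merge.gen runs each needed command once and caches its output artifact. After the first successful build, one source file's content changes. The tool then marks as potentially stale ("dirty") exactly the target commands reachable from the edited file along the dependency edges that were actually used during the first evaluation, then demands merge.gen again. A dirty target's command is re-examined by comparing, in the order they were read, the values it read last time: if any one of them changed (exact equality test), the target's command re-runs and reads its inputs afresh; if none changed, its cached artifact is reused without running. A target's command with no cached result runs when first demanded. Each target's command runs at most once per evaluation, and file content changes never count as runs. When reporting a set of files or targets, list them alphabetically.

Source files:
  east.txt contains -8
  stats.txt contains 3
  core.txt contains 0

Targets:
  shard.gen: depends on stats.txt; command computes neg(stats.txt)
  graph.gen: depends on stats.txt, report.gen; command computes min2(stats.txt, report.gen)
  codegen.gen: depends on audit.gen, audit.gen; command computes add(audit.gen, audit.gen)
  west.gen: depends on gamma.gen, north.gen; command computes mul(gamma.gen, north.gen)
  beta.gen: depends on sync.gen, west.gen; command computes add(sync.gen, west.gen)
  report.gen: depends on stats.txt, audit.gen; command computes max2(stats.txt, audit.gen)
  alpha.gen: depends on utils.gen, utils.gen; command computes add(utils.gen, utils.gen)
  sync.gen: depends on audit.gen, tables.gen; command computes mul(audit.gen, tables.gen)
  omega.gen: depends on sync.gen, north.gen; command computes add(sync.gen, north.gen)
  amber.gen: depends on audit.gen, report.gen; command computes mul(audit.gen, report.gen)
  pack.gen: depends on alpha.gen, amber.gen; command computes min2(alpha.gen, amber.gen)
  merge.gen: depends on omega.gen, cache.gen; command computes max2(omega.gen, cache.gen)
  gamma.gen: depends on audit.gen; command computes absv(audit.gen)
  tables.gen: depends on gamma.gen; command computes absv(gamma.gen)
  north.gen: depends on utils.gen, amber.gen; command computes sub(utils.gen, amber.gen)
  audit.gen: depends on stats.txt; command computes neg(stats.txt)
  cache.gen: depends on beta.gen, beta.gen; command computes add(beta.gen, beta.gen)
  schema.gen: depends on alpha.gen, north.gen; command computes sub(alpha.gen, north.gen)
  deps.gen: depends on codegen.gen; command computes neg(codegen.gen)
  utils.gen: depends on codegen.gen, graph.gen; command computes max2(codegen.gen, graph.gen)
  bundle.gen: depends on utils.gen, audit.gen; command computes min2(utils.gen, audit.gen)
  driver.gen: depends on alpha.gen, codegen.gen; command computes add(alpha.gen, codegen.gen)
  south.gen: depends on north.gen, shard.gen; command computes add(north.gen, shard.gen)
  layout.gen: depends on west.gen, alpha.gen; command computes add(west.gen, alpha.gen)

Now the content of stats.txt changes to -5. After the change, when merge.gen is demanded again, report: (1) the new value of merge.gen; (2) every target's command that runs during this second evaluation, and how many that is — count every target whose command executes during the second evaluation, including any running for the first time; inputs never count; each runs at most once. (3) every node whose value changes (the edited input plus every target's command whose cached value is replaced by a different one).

Initial pass — values computed on the first demand:
  audit.gen = neg(3) = -3
  codegen.gen = add(-3, -3) = -6
  gamma.gen = absv(-3) = 3
  report.gen = max2(3, -3) = 3
  amber.gen = mul(-3, 3) = -9
  graph.gen = min2(3, 3) = 3
  tables.gen = absv(3) = 3
  sync.gen = mul(-3, 3) = -9
  utils.gen = max2(-6, 3) = 3
  north.gen = sub(3, -9) = 12
  omega.gen = add(-9, 12) = 3
  west.gen = mul(3, 12) = 36
  beta.gen = add(-9, 36) = 27
  cache.gen = add(27, 27) = 54
  merge.gen = max2(3, 54) = 54

Second demand — change propagation:
  audit.gen: re-runs because stats.txt 3->-5; new result 5.
  codegen.gen: re-runs because audit.gen -3->5; audit.gen -3->5; new result 10.
  gamma.gen: re-runs because audit.gen -3->5; new result 5.
  report.gen: re-runs because stats.txt 3->-5; audit.gen -3->5; new result 5.
  amber.gen: re-runs because audit.gen -3->5; report.gen 3->5; new result 25.
  graph.gen: re-runs because stats.txt 3->-5; report.gen 3->5; new result -5.
  tables.gen: re-runs because gamma.gen 3->5; new result 5.
  sync.gen: re-runs because audit.gen -3->5; tables.gen 3->5; new result 25.
  utils.gen: re-runs because codegen.gen -6->10; graph.gen 3->-5; new result 10.
  north.gen: re-runs because utils.gen 3->10; amber.gen -9->25; new result -15.
  omega.gen: re-runs because sync.gen -9->25; north.gen 12->-15; new result 10.
  west.gen: re-runs because gamma.gen 3->5; north.gen 12->-15; new result -75.
  beta.gen: re-runs because sync.gen -9->25; west.gen 36->-75; new result -50.
  cache.gen: re-runs because beta.gen 27->-50; beta.gen 27->-50; new result -100.
  merge.gen: re-runs because omega.gen 3->10; cache.gen 54->-100; new result 10.

merge.gen now evaluates to 10.
Run set: amber.gen, audit.gen, beta.gen, cache.gen, codegen.gen, gamma.gen, graph.gen, merge.gen, north.gen, omega.gen, report.gen, sync.gen, tables.gen, utils.gen, west.gen (15 run).
Changed values: amber.gen, audit.gen, beta.gen, cache.gen, codegen.gen, gamma.gen, graph.gen, merge.gen, north.gen, omega.gen, report.gen, stats.txt, sync.gen, tables.gen, utils.gen, west.gen.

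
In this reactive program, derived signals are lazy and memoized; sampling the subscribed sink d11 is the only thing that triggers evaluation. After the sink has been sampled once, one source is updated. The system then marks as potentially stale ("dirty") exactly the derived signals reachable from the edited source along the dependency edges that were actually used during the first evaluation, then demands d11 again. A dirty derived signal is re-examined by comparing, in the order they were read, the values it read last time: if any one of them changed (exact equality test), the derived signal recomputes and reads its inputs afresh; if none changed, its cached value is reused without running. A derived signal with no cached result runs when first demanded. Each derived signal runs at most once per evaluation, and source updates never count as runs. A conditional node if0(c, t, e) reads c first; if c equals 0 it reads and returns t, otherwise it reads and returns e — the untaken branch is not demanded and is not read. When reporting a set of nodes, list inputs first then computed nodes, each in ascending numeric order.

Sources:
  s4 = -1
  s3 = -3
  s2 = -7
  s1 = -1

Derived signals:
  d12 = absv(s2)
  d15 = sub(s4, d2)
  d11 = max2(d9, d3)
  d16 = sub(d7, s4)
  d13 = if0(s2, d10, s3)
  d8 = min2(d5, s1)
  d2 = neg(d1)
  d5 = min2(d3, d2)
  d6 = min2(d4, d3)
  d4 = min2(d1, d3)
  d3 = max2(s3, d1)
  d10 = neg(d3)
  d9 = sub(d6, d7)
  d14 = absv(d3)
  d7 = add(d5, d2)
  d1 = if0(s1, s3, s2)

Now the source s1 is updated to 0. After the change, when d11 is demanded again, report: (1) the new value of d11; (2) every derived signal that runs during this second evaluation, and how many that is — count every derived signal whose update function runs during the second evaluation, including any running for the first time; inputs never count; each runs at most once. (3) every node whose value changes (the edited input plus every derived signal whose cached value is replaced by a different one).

Demanding d11 again yields -3.
9 derived signals run: d1, d2, d3, d4, d5, d6, d7, d9, d11.
The nodes whose values change: s1, d1, d2, d4, d6, d7, d9.

First demand of the output computes:
  d1 = if0(s1=-1 -> else branch s2) = -7
  d2 = neg(-7) = 7
  d3 = max2(-3, -7) = -3
  d4 = min2(-7, -3) = -7
  d5 = min2(-3, 7) = -3
  d6 = min2(-7, -3) = -7
  d7 = add(-3, 7) = 4
  d9 = sub(-7, 4) = -11
  d11 = max2(-11, -3) = -3

After the edit, cleaning proceeds:
  d1: a read changed (s1 -1->0) — executes, giving -3.
  d2: a read changed (d1 -7->-3) — executes, giving 3.
  d3: a read changed (d1 -7->-3) — executes, giving -3 — identical to its old value.
  d4: a read changed (d1 -7->-3) — executes, giving -3.
  d5: a read changed (d2 7->3) — executes, giving -3 — identical to its old value.
  d6: a read changed (d4 -7->-3) — executes, giving -3.
  d7: a read changed (d2 7->3) — executes, giving 0.
  d9: a read changed (d6 -7->-3; d7 4->0) — executes, giving -3.
  d11: a read changed (d9 -11->-3) — executes, giving -3 — identical to its old value.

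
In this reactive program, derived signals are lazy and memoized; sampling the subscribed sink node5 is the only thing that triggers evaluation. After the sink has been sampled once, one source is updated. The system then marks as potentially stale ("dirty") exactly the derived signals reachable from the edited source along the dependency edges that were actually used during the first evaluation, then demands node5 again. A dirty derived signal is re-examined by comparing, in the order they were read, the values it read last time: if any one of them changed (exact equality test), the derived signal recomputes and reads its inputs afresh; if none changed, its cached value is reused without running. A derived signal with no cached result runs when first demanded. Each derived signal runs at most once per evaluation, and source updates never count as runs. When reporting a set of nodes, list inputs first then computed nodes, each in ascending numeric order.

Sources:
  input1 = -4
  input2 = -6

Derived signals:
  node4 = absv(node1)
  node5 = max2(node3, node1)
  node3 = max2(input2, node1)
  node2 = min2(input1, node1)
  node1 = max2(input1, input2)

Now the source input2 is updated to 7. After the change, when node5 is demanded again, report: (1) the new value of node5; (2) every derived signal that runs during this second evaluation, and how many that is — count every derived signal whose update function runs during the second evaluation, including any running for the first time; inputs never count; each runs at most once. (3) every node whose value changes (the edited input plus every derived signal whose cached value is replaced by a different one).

Demanding node5 again yields 7.
3 derived signals run: node1, node3, node5.
The nodes whose values change: input2, node1, node3, node5.

First demand of the output computes:
  node1 = max2(-4, -6) = -4
  node3 = max2(-6, -4) = -4
  node5 = max2(-4, -4) = -4

After the edit, cleaning proceeds:
  node1: a read changed (input2 -6->7) — executes, giving 7.
  node3: a read changed (input2 -6->7; node1 -4->7) — executes, giving 7.
  node5: a read changed (node3 -4->7; node1 -4->7) — executes, giving 7.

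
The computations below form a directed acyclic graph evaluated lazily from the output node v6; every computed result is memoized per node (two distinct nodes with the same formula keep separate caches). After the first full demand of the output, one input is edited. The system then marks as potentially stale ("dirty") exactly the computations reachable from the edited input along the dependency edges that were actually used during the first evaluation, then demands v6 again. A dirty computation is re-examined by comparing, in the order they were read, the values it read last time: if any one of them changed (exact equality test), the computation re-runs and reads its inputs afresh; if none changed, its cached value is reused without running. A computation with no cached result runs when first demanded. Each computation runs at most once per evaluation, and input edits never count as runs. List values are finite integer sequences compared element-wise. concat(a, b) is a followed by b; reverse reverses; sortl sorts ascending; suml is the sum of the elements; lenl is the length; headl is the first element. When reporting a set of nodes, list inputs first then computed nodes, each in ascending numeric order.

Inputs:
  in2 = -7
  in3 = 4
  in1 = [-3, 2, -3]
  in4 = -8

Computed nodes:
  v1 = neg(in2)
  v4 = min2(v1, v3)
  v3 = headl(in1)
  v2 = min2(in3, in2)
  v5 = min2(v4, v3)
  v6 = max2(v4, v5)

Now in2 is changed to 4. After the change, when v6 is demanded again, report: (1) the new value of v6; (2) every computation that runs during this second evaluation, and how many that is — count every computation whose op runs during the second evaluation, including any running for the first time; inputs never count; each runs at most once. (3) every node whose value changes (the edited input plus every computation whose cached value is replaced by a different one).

Demanding v6 again yields -4.
4 computations run: v1, v4, v5, v6.
The nodes whose values change: in2, v1, v4, v5, v6.

First demand of the output computes:
  v1 = neg(-7) = 7
  v3 = headl([-3, 2, -3]) = -3
  v4 = min2(7, -3) = -3
  v5 = min2(-3, -3) = -3
  v6 = max2(-3, -3) = -3

After the edit, cleaning proceeds:
  v1: a read changed (in2 -7->4) — executes, giving -4.
  v4: a read changed (v1 7->-4) — executes, giving -4.
  v5: a read changed (v4 -3->-4) — executes, giving -4.
  v6: a read changed (v4 -3->-4; v5 -3->-4) — executes, giving -4.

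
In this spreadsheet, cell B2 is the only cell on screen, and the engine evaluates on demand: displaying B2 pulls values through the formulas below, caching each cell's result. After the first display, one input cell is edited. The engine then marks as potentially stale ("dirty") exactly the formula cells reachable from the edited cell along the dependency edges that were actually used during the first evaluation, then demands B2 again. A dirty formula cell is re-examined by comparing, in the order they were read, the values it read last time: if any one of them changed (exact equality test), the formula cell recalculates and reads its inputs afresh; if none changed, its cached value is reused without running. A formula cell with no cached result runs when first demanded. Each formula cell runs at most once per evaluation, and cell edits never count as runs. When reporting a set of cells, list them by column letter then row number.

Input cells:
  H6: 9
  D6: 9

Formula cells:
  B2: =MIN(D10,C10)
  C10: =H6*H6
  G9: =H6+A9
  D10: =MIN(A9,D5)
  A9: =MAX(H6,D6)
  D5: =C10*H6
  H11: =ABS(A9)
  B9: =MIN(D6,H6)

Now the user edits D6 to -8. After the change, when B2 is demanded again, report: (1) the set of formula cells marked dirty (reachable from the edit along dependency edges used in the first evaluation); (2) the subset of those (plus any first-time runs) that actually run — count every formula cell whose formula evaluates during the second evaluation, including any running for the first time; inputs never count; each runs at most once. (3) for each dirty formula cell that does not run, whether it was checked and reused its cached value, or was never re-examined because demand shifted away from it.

Initial pass — values computed on the first demand:
  A9 = MAX(9, 9) = 9
  C10 = 9 * 9 = 81
  D5 = 81 * 9 = 729
  D10 = MIN(9, 729) = 9
  B2 = MIN(9, 81) = 9

Second demand — change propagation:
  A9: re-runs because D6 9->-8; new result 9 (unchanged).
  D10: re-examined; everything it read last time is the same (A9 unchanged, D5 unchanged) — cache 9 kept, no run.
  B2: re-examined; everything it read last time is the same (D10 unchanged, C10 unchanged) — cache 9 kept, no run.

The important point: A9 recomputes to an identical value, and the output ends up unchanged.

Dirty set: A9, B2, D10.
Run set: A9 (1 run).
Re-examined without running (cache reused): B2, D10.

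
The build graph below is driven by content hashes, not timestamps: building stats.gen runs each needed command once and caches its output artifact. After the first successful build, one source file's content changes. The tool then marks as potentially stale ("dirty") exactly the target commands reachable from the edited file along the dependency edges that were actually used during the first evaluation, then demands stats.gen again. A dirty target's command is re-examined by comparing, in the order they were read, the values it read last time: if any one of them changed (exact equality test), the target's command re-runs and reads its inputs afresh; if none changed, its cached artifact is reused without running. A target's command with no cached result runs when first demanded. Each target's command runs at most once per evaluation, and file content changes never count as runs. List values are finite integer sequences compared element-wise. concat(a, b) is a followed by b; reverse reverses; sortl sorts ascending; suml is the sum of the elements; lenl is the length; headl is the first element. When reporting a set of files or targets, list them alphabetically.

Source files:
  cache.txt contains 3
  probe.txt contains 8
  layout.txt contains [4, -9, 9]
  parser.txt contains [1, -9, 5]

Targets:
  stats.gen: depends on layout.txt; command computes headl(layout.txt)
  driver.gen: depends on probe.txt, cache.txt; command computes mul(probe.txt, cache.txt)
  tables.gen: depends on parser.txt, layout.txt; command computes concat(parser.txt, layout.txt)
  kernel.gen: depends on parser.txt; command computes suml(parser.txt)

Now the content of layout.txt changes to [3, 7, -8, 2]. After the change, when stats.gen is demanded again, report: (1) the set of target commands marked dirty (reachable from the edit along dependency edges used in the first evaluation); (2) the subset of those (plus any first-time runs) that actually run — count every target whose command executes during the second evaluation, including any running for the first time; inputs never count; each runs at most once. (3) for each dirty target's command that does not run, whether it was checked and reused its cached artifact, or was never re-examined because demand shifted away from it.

Dirty set: stats.gen.
Run set: stats.gen (1 run).
All dirty target commands ended up running.

Initial pass — values computed on the first demand:
  stats.gen = headl([4, -9, 9]) = 4

Second demand — change propagation:
  stats.gen: re-runs because layout.txt [4, -9, 9]->[3, 7, -8, 2]; new result 3.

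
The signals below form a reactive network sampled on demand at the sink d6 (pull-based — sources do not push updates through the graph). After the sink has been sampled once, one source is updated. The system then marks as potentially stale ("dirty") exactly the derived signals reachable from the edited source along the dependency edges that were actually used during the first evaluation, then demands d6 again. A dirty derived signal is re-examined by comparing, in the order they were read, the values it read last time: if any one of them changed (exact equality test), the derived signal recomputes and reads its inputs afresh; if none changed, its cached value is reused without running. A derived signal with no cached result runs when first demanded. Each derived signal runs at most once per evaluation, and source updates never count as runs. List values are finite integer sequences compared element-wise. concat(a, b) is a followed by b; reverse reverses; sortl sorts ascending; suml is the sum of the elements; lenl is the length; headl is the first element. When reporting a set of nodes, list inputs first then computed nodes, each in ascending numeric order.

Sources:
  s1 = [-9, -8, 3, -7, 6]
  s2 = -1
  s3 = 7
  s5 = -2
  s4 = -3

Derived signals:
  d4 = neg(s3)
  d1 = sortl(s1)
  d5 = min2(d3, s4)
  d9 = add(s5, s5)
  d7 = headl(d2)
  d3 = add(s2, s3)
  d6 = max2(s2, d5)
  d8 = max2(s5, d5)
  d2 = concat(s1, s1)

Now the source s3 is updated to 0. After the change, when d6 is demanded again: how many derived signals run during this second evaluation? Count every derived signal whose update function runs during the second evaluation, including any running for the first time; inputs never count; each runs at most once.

Run set: d3, d5 (2 run).
The important point: d5 recomputes to an identical value, and the output ends up unchanged.

Initial pass — values computed on the first demand:
  d3 = add(-1, 7) = 6
  d5 = min2(6, -3) = -3
  d6 = max2(-1, -3) = -1

Second demand — change propagation:
  d3: re-runs because s3 7->0; new result -1.
  d5: re-runs because d3 6->-1; new result -3 (unchanged).
  d6: re-examined; everything it read last time is the same (s2 unchanged, d5 unchanged) — cache -1 kept, no run.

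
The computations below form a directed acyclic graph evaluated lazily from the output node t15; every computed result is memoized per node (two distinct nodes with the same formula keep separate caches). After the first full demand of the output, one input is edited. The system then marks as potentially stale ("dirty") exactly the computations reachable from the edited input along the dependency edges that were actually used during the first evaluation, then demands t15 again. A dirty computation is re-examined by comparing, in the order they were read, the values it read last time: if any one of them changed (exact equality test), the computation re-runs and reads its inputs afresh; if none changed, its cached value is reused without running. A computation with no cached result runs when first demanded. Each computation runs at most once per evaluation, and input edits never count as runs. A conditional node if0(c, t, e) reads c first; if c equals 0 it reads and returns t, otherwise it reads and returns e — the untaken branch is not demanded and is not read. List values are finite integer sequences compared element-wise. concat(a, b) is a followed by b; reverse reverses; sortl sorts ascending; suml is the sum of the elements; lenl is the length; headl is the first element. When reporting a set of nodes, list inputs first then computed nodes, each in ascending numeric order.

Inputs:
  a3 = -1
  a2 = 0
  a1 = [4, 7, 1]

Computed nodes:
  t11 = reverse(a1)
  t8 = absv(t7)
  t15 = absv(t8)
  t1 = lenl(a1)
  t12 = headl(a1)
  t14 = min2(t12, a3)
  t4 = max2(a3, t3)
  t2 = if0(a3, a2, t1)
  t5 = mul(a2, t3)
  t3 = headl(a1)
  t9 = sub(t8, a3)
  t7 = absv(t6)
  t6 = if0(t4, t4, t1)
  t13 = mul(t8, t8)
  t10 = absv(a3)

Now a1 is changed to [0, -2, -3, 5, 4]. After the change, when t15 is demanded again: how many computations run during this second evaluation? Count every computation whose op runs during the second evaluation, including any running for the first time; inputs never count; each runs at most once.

First demand of the output computes:
  t1 = lenl([4, 7, 1]) = 3
  t3 = headl([4, 7, 1]) = 4
  t4 = max2(-1, 4) = 4
  t6 = if0(t4=4 -> else branch t1) = 3
  t7 = absv(3) = 3
  t8 = absv(3) = 3
  t15 = absv(3) = 3

After the edit, cleaning proceeds:
  t1: stays stale; no demand reaches it after the flip.
  t3: a read changed (a1 [4, 7, 1]->[0, -2, -3, 5, 4]) — executes, giving 0.
  t4: a read changed (t3 4->0) — executes, giving 0.
  t6: a read changed (t4 4->0) — executes, giving 0.
  t7: a read changed (t6 3->0) — executes, giving 0.
  t8: a read changed (t7 3->0) — executes, giving 0.
  t15: a read changed (t8 3->0) — executes, giving 0.

Note the branch switch — demand abandons t1, which is never re-examined.

6 computations run: t3, t4, t6, t7, t8, t15.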